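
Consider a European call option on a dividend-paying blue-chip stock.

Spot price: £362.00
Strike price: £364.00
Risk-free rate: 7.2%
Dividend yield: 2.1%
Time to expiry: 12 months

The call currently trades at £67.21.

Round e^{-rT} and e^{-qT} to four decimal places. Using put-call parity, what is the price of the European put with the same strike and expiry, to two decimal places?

£51.44

e^(−qT) = e^(−0.021·1) = 0.9792;  e^(−rT) = e^(−0.072·1) = 0.9305
Put-call parity: C − P = S·e^(−qT) − K·e^(−rT) = 362·0.9792 − 364·0.9305 = 354.4704 − 338.7020 = 15.7684
P = C − (C − P) = 67.21 − (15.7684) = 51.4416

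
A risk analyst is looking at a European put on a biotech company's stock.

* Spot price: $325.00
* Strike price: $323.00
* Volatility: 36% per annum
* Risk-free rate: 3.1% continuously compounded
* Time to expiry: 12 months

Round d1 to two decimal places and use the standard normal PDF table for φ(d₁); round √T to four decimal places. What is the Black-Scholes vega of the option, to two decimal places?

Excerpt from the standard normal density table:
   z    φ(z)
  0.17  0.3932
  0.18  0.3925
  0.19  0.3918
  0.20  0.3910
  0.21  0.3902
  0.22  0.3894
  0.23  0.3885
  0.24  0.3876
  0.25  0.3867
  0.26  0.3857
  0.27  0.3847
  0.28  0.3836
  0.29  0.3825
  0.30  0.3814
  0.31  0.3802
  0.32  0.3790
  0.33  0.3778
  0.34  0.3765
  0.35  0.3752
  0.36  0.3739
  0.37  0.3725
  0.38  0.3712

σ√T = 0.36 × 1.0000 = 0.3600
d₁ = [ln(325/323) + (0.031 + 0.36²/2)·1] / 0.3600 = [0.0062 + 0.0958] / 0.3600 = 0.2833 ≈ 0.28
√T = √1 = 1.0000
φ(d₁) = φ(0.28) = 0.3836
vega = S·φ(d₁)·√T = 325·0.3836·1.0000 = 124.6700
(The call has the same vega.)

124.67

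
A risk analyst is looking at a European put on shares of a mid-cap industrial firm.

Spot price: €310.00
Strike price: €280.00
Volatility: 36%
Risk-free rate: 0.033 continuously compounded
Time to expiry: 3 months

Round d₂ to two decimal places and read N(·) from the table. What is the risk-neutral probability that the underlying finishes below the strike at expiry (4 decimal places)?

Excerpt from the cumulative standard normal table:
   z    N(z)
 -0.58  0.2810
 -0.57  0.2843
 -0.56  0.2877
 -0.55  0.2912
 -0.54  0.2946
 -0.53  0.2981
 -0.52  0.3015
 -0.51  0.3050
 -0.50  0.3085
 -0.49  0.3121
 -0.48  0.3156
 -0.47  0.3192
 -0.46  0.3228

σ√T = 0.36·√0.25 = 0.1800
d₁ = [ln(310/280) + (0.033 + 0.36²/2)·0.25] / 0.1800 = [0.1018 + 0.0244] / 0.1800 = 0.7013 → 0.70
d₂ = d₁ − σ√T = 0.7013 − 0.1800 = 0.5213 → 0.52
Risk-neutral Pr[S_T < K] = N(−d₂) = N(-0.52) = 0.3015

0.3015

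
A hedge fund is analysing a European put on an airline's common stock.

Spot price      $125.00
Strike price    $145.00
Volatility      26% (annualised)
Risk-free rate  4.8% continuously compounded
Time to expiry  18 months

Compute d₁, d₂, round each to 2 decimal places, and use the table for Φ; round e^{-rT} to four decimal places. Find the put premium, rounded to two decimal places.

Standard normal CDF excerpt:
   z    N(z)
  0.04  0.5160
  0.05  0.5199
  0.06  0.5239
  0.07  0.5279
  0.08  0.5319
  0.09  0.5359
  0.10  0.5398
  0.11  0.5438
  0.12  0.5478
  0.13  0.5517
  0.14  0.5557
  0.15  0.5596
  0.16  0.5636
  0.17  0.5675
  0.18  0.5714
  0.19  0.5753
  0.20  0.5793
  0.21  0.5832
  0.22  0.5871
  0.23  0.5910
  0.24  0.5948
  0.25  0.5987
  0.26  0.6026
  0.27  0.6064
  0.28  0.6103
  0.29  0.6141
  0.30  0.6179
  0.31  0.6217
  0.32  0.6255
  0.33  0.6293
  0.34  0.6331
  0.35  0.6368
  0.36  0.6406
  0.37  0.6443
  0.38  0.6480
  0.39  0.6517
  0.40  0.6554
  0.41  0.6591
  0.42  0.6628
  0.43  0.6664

T = 1.5;  σ√T = 0.3184
d₁ = [ln(125/145) + (0.048 + ½·0.26²)·1.5] / (σ√T) = (-0.1484 + 0.1227) / 0.3184 = -0.0808 ≈ -0.08
d₂ = -0.0808 − 0.3184 = -0.3992 ≈ -0.40
exp(−rT) = exp(−0.048·1.5) = 0.9305
P = 145·0.9305·N(0.40) − 125·N(0.08) = 145·0.9305·0.6554 − 125·0.5319 = 88.4282 − 66.4875 = 21.9407

$21.94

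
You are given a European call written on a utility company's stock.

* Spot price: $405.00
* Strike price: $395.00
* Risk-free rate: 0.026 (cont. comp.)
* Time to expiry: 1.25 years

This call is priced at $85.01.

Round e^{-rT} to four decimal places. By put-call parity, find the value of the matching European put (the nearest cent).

$62.37

exp(−rT) = exp(−0.026·1.25) = 0.9680
Put-call parity: C − P = S − K·e^(−rT) = 405 − 395·0.9680 = 405 − 382.3600 = 22.6400
P = C − (C − P) = 85.01 − (22.6400) = 62.3700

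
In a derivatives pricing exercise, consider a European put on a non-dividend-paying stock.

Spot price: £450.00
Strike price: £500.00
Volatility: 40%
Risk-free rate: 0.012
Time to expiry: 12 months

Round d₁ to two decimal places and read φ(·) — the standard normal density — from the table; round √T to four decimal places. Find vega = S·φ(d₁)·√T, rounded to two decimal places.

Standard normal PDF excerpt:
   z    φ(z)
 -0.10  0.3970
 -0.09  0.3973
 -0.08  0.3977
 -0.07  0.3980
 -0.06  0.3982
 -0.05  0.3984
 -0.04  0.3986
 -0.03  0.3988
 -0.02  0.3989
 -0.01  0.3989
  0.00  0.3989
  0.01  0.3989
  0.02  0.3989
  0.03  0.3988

179.46

T = 1;  σ√T = 0.4000
d₁ = [ln(450/500) + (0.012 + 0.4²/2)·1] / 0.4000 = [-0.1054 + 0.0920] / 0.4000 = -0.0334 ≈ -0.03
√T = √1 = 1.0000
φ(d₁) = φ(-0.03) = 0.3988
vega = S·φ(d₁)·√T = 450·0.3988·1.0000 = 179.4600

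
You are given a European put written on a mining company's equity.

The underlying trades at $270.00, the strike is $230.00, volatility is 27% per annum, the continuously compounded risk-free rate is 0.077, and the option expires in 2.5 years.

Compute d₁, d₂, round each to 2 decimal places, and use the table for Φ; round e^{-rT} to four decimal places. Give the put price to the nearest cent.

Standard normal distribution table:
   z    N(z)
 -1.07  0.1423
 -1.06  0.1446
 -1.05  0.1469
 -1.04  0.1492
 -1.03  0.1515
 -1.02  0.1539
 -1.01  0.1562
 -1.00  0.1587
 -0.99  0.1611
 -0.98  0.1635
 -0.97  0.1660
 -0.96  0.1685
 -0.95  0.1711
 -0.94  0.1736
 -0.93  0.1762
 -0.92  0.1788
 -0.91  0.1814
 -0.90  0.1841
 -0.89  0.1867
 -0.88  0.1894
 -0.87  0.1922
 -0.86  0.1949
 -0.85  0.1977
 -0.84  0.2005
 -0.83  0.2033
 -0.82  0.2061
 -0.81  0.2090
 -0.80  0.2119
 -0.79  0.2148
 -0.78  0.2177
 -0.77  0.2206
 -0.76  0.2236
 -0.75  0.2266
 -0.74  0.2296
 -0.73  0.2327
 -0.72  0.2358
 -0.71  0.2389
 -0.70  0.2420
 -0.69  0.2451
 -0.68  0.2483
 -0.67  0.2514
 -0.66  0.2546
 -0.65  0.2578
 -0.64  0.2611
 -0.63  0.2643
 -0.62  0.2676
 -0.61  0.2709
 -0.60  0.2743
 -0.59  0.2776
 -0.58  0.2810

$11.11

T = 2.5;  σ√T = 0.4269
d₁ = [ln(270/230) + (0.077 + 0.27²/2)·2.5] / 0.4269 = [0.1603 + 0.2836] / 0.4269 = 1.0400 ⇒ 1.04
d₂ = d₁ − σ√T = 1.0400 − 0.4269 = 0.6131 ⇒ 0.61
e^(−rT) = e^(−0.077·2.5) = 0.8249
N(−d₂) = N(-0.61) = 0.2709;  N(−d₁) = N(-1.04) = 0.1492
P = 230·0.8249·0.2709 − 270·0.1492 = 51.3970 − 40.2840 = 11.1130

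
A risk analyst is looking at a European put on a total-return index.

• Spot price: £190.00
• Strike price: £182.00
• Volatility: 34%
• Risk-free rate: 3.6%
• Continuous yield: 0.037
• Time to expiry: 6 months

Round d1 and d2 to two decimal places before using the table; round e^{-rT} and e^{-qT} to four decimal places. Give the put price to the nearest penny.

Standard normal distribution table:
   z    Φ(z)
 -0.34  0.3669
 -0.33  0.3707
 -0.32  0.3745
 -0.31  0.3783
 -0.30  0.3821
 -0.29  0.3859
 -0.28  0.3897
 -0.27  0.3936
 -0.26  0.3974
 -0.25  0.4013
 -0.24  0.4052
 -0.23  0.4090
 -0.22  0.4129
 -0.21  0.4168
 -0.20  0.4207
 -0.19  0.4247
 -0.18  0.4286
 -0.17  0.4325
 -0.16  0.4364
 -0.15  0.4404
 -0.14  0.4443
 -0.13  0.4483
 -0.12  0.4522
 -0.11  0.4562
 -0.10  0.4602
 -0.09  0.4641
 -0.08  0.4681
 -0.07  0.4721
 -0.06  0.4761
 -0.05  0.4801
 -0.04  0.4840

£13.84

σ√T = 0.34·√0.5 = 0.2404
d₁ = [ln(190/182) + (0.036 − 0.037 + 0.34²/2)·0.5] / 0.2404 = [0.0430 + 0.0284] / 0.2404 = 0.2971 → 0.30
d₂ = d₁ − σ√T = 0.2971 − 0.2404 = 0.0566 → 0.06
e^(−qT) = e^(−0.037·0.5) = 0.9817;  e^(−rT) = e^(−0.036·0.5) = 0.9822
N(−d₂) = N(-0.06) = 0.4761;  N(−d₁) = N(-0.30) = 0.3821
P = 182·0.9822·0.4761 − 190·0.9817·0.3821 = 85.1078 − 71.2704 = 13.8374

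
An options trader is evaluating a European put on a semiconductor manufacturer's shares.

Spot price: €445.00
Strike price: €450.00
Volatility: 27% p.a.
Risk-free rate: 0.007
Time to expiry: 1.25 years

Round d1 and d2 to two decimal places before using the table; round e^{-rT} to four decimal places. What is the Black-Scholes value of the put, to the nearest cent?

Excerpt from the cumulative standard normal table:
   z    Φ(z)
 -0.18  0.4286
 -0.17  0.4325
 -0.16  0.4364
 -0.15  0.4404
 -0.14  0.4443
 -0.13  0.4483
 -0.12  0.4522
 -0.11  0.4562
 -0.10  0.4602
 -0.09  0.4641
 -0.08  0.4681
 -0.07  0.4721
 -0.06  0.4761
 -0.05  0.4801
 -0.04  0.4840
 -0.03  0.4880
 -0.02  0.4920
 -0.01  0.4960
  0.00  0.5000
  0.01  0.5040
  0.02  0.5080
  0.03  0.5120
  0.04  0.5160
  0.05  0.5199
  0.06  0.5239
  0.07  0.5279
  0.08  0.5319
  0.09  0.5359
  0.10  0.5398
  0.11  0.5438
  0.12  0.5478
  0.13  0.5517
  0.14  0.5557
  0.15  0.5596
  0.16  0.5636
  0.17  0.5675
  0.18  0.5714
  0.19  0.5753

T = 1.25;  σ√T = 0.3019
ln(S/K) + (r + σ²/2)T = ln(445/450) + (0.007 + 0.27²/2)·1.25 = -0.0112 + 0.0543 = 0.0431
d₁ = 0.0431 / 0.3019 = 0.1429 which rounds to 0.14
d₂ = d₁ − σ√T = 0.1429 − 0.3019 = -0.1590 which rounds to -0.16
e^(−rT) = e^(−0.007·1.25) = 0.9913
P = 450·0.9913·N(0.16) − 445·N(-0.14) = 450·0.9913·0.5636 − 445·0.4443 = 251.4135 − 197.7135 = 53.7000

€53.70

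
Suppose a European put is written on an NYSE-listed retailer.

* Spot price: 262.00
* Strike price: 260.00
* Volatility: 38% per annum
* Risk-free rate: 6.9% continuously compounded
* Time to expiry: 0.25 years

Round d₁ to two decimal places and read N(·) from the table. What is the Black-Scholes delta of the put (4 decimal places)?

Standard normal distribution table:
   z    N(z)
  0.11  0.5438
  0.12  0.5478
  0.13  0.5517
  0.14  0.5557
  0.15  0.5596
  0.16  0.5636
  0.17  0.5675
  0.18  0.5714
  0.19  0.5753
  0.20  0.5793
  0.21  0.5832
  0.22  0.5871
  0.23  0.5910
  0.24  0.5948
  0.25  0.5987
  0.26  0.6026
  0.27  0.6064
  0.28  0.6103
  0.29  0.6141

-0.4090

σ√T = 0.38 × 0.5000 = 0.1900
d₁ = [ln(262/260) + (0.069 + 0.38²/2)·0.25] / 0.1900 = [0.0077 + 0.0353] / 0.1900 = 0.2261 → 0.23
N(d₁) = N(0.23) = 0.5910
Δ_put = N(d₁) − 1 = 0.5910 − 1 = -0.4090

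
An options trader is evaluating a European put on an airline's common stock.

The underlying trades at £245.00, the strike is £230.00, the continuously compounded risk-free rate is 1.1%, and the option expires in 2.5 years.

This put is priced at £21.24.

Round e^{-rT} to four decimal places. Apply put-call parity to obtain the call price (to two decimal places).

exp(−rT) = exp(−0.011·2.5) = 0.9729
Put-call parity: C − P = S − K·e^(−rT) = 245 − 230·0.9729 = 245 − 223.7670 = 21.2330
C = P + (C − P) = 21.24 + (21.2330) = 42.4730

£42.47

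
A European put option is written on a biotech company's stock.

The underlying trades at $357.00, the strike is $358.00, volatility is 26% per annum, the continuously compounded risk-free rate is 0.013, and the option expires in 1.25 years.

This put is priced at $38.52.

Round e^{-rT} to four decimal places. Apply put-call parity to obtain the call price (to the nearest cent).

$43.28

exp(−rT) = exp(−0.013·1.25) = 0.9839
Put-call parity: C − P = S − K·e^(−rT) = 357 − 358·0.9839 = 357 − 352.2362 = 4.7638
C = P + (C − P) = 38.52 + (4.7638) = 43.2838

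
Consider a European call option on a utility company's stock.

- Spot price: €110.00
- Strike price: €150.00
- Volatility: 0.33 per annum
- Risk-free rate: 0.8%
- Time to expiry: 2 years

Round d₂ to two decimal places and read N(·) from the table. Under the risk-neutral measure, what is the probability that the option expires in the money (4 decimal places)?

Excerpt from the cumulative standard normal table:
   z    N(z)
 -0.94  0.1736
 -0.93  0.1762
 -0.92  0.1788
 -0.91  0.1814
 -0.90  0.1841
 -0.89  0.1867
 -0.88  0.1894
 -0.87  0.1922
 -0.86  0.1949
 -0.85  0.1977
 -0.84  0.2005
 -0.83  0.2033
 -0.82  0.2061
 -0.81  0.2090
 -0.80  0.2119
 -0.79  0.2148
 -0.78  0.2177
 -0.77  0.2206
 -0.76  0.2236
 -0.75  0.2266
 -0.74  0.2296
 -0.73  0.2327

T = 2;  σ√T = 0.4667
d₁ = [ln(110/150) + (0.008 + 0.33²/2)·2] / 0.4667 = [-0.3102 + 0.1249] / 0.4667 = -0.3970 which rounds to -0.40
d₂ = d₁ − σ√T = -0.3970 − 0.4667 = -0.8636 which rounds to -0.86
Risk-neutral Pr[S_T > K] = N(d₂) = N(-0.86) = 0.1949

0.1949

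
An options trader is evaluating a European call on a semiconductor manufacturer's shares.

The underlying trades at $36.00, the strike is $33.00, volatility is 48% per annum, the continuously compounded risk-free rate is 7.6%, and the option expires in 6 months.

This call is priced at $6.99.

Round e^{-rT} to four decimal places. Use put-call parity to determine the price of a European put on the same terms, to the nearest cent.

$2.76

e^(−rT) = e^(−0.076·0.5) = 0.9627
Put-call parity: C − P = S − K·e^(−rT) = 36 − 33·0.9627 = 36 − 31.7691 = 4.2309
P = C − (C − P) = 6.99 − (4.2309) = 2.7591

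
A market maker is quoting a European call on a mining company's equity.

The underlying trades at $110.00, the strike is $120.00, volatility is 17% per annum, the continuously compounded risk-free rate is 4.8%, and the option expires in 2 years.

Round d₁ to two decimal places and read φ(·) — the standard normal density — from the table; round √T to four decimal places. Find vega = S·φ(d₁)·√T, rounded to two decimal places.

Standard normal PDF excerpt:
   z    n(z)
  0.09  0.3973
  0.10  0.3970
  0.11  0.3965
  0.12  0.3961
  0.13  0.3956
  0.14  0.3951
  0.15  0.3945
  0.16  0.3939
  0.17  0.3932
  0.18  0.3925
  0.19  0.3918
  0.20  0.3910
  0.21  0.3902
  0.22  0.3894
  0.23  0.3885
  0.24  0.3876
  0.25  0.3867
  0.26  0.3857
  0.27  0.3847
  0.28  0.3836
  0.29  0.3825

61.28

σ√T = 0.17 × 1.4142 = 0.2404
d₁ = [ln(110/120) + (0.048 + ½·0.17²)·2] / (σ√T) = (-0.0870 + 0.1249) / 0.2404 = 0.1576 ⇒ 0.16
√T = √2 = 1.4142
φ(d₁) = φ(0.16) = 0.3939
vega = S·φ(d₁)·√T = 110·0.3939·1.4142 = 61.2759
(The put has the same vega.)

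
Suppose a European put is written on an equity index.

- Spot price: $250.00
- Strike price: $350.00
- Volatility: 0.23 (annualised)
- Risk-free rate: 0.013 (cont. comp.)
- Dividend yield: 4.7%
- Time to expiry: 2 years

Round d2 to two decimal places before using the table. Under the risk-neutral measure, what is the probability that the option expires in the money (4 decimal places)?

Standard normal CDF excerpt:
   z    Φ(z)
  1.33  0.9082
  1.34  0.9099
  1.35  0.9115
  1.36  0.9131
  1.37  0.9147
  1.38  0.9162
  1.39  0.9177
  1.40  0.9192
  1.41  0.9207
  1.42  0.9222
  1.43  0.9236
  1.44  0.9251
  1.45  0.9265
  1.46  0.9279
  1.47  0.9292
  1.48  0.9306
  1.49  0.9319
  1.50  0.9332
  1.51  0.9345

0.9207

T = 2;  σ√T = 0.3253
ln(S/K) + (r − q + σ²/2)T = ln(250/350) + (0.013 − 0.047 + 0.23²/2)·2 = -0.3365 − 0.0151 = -0.3516
d₁ = -0.3516 / 0.3253 = -1.0809 ≈ -1.08
d₂ = d₁ − σ√T = -1.0809 − 0.3253 = -1.4061 ≈ -1.41
Risk-neutral Pr[S_T < K] = N(−d₂) = N(1.41) = 0.9207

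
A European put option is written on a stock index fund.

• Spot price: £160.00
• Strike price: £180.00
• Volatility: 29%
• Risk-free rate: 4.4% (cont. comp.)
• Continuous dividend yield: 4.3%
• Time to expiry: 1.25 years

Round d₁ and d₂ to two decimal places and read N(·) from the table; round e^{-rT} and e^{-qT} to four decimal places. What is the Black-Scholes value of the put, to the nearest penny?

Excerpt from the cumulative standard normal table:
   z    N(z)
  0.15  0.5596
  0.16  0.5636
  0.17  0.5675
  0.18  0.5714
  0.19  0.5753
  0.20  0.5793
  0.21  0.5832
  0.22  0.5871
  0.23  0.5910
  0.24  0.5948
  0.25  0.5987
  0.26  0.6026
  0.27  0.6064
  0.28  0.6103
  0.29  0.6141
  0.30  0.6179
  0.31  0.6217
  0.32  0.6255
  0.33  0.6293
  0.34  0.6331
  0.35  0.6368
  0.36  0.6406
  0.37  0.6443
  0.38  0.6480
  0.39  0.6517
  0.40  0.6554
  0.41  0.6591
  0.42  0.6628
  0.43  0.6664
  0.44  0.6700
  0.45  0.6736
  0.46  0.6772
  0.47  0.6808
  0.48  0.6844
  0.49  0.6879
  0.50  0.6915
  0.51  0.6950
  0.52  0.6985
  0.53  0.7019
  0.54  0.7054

T = 1.25;  σ√T = 0.3242
d₁ = [ln(160/180) + (0.044 − 0.043 + ½·0.29²)·1.25] / (σ√T) = (-0.1178 + 0.0538) / 0.3242 = -0.1973 ≈ -0.20
d₂ = -0.1973 − 0.3242 = -0.5215 ≈ -0.52
e^(−qT) = e^(−0.043·1.25) = 0.9477;  e^(−rT) = e^(−0.044·1.25) = 0.9465
N(−d₂) = N(0.52) = 0.6985;  N(−d₁) = N(0.20) = 0.5793
P = 180·0.9465·0.6985 − 160·0.9477·0.5793 = 119.0034 − 87.8404 = 31.1630

£31.16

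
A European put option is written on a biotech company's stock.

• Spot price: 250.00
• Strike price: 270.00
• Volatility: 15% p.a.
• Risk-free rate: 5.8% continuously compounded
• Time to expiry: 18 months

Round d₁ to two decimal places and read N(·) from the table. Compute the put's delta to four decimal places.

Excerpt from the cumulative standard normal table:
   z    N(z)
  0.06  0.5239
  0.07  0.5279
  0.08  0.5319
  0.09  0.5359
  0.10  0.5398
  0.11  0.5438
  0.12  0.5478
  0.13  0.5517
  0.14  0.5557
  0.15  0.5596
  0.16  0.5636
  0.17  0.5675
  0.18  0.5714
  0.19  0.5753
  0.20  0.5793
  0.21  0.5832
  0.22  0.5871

σ√T = 0.15 × 1.2247 = 0.1837
d₁ = [ln(250/270) + (0.058 + 0.15²/2)·1.5] / 0.1837 = [-0.0770 + 0.1039] / 0.1837 = 0.1465 ⇒ 0.15
N(d₁) = N(0.15) = 0.5596
Δ_put = N(d₁) − 1 = 0.5596 − 1 = -0.4404

-0.4404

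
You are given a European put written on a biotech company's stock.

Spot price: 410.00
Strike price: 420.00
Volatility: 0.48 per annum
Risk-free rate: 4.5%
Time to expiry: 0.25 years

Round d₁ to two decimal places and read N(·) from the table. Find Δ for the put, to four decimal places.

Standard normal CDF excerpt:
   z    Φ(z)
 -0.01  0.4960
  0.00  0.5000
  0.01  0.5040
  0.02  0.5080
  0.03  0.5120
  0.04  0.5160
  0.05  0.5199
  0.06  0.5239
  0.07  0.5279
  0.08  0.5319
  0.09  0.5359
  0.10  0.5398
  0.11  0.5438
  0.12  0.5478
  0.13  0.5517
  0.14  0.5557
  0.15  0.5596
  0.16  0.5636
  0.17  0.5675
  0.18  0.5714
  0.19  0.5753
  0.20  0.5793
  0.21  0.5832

T = 0.25;  σ√T = 0.2400
d₁ = [ln(410/420) + (0.045 + 0.48²/2)·0.25] / 0.2400 = [-0.0241 + 0.0401] / 0.2400 = 0.0665 ≈ 0.07
N(d₁) = N(0.07) = 0.5279
Δ_put = N(d₁) − 1 = 0.5279 − 1 = -0.4721

-0.4721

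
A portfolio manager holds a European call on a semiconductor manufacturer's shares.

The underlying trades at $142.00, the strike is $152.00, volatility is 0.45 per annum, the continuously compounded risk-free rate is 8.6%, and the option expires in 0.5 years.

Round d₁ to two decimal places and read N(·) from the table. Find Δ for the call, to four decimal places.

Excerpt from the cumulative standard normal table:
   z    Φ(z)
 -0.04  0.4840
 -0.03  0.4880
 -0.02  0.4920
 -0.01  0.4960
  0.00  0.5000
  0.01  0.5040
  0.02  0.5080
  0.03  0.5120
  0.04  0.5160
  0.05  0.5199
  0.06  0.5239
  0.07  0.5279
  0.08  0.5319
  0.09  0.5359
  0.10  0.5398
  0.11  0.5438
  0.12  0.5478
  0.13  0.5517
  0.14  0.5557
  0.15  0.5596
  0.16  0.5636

0.5319

T = 0.5;  σ√T = 0.3182
ln(S/K) + (r + σ²/2)T = ln(142/152) + (0.086 + 0.45²/2)·0.5 = -0.0681 + 0.0936 = 0.0256
d₁ = 0.0256 / 0.3182 = 0.0804 ⇒ 0.08
N(d₁) = N(0.08) = 0.5319
Δ_call = N(d₁) = 0.5319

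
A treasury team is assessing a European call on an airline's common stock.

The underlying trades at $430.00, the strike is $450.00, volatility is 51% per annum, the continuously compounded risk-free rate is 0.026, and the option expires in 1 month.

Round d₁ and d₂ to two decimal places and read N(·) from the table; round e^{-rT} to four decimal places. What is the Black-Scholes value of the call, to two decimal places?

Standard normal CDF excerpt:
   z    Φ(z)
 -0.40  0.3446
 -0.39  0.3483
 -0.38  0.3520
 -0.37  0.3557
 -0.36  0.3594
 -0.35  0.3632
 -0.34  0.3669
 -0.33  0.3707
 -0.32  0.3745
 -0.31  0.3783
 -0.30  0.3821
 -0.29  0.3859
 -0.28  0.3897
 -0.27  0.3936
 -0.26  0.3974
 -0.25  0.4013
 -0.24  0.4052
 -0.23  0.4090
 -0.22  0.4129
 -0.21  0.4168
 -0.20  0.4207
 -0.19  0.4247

σ√T = 0.51 × 0.2887 = 0.1472
ln(S/K) + (r + σ²/2)T = ln(430/450) + (0.026 + 0.51²/2)·0.08333 = -0.0455 + 0.0130 = -0.0325
d₁ = -0.0325 / 0.1472 = -0.2205 → -0.22
d₂ = d₁ − σ√T = -0.2205 − 0.1472 = -0.3677 → -0.37
e^(−rT) = e^(−0.026·0.08333) = 0.9978
N(d₁) = N(-0.22) = 0.4129;  N(d₂) = N(-0.37) = 0.3557
C = 430·0.4129 − 450·0.9978·0.3557 = 177.5470 − 159.7129 = 17.8341

$17.83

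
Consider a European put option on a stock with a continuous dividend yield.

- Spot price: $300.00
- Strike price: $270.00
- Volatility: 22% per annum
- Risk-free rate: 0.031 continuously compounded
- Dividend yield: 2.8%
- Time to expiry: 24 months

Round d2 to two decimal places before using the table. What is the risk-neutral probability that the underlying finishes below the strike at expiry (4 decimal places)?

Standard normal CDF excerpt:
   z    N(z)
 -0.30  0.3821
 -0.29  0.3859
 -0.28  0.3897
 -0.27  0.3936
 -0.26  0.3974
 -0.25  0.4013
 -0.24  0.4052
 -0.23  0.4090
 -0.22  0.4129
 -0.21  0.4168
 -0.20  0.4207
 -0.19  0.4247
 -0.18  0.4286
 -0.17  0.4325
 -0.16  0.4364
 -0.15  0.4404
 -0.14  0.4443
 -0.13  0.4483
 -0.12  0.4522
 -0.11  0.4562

0.4207

T = 2;  σ√T = 0.3111
d₁ = [ln(300/270) + (0.031 − 0.028 + ½·0.22²)·2] / (σ√T) = (0.1054 + 0.0544) / 0.3111 = 0.5135 ⇒ 0.51
d₂ = 0.5135 − 0.3111 = 0.2024 ⇒ 0.20
Risk-neutral Pr[S_T < K] = N(−d₂) = N(-0.20) = 0.4207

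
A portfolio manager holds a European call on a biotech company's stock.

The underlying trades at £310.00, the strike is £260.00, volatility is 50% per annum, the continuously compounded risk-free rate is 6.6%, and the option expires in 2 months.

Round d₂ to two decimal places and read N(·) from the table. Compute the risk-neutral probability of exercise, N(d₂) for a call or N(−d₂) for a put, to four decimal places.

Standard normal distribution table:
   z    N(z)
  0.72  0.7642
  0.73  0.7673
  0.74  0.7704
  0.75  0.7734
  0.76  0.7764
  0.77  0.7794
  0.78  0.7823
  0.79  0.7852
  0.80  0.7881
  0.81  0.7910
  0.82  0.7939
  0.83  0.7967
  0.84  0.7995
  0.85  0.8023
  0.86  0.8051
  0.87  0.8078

0.7910

σ√T = 0.5 × 0.4082 = 0.2041
ln(S/K) + (r + σ²/2)T = ln(310/260) + (0.066 + 0.5²/2)·0.1667 = 0.1759 + 0.0318 = 0.2077
d₁ = 0.2077 / 0.2041 = 1.0176 which rounds to 1.02
d₂ = d₁ − σ√T = 1.0176 − 0.2041 = 0.8135 which rounds to 0.81
Risk-neutral Pr[S_T > K] = N(d₂) = N(0.81) = 0.7910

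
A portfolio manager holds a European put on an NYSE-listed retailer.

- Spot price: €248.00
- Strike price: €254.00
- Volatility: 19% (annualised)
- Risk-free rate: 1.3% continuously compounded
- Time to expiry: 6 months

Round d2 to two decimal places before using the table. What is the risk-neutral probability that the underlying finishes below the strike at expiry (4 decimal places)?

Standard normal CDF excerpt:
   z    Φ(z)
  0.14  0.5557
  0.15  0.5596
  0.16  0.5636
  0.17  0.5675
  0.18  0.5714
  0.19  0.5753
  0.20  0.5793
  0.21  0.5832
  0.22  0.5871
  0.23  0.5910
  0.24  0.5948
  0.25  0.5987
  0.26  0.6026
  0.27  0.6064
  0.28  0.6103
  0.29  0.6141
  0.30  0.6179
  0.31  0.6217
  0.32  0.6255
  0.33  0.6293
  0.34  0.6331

0.5793

T = 0.5;  σ√T = 0.1344
d₁ = [ln(248/254) + (0.013 + 0.19²/2)·0.5] / 0.1344 = [-0.0239 + 0.0155] / 0.1344 = -0.0624 ⇒ -0.06
d₂ = d₁ − σ√T = -0.0624 − 0.1344 = -0.1967 ⇒ -0.20
Risk-neutral Pr[S_T < K] = N(−d₂) = N(0.20) = 0.5793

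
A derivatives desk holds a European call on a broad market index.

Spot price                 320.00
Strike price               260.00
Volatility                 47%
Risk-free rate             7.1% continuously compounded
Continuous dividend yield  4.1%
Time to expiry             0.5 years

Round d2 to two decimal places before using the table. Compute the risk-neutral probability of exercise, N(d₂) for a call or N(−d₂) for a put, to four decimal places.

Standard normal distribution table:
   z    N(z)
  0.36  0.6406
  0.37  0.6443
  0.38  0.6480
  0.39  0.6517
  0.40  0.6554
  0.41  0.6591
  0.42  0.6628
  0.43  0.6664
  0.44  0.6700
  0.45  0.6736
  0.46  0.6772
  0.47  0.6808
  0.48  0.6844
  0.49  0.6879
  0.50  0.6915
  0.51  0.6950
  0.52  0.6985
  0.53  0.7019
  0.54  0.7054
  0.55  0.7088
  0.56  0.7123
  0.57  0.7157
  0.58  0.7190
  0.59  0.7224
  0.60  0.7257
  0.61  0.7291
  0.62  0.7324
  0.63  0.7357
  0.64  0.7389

T = 0.5;  σ√T = 0.3323
d₁ = [ln(320/260) + (0.071 − 0.041 + 0.47²/2)·0.5] / 0.3323 = [0.2076 + 0.0702] / 0.3323 = 0.8361 → 0.84
d₂ = d₁ − σ√T = 0.8361 − 0.3323 = 0.5037 → 0.50
Pr(exercise) under Q = N(d₂) = 0.6915

0.6915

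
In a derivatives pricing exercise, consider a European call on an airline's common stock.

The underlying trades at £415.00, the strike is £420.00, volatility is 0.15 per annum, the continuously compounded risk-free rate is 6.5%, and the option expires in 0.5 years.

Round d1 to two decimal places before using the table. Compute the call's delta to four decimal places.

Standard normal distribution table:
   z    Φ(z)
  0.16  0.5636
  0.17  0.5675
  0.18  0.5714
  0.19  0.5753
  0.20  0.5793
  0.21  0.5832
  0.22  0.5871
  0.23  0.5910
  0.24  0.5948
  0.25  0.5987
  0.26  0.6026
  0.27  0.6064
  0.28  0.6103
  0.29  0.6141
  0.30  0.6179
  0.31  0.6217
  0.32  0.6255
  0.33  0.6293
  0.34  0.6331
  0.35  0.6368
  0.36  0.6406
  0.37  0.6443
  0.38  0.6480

σ√T = 0.15 × 0.7071 = 0.1061
d₁ = [ln(415/420) + (0.065 + 0.15²/2)·0.5] / 0.1061 = [-0.0120 + 0.0381] / 0.1061 = 0.2465 which rounds to 0.25
N(d₁) = N(0.25) = 0.5987
Δ_call = N(d₁) = 0.5987

0.5987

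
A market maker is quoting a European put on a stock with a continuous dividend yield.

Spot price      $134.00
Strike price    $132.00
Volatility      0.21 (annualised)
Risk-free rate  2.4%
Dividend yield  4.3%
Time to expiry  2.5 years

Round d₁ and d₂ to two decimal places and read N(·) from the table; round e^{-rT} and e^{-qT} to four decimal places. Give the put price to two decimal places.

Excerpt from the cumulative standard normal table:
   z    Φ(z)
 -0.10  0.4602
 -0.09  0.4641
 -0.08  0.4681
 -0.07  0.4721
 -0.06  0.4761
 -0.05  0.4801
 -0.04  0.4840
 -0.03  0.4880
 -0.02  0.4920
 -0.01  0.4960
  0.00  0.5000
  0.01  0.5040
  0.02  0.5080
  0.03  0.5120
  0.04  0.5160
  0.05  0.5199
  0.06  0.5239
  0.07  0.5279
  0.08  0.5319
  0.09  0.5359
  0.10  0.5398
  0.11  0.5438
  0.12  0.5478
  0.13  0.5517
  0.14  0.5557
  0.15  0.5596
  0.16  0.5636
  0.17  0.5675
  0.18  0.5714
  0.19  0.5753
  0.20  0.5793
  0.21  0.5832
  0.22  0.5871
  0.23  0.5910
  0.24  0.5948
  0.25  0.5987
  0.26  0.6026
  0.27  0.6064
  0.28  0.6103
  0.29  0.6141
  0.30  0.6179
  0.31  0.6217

$18.10

σ√T = 0.21·√2.5 = 0.3320
d₁ = [ln(134/132) + (0.024 − 0.043 + 0.21²/2)·2.5] / 0.3320 = [0.0150 + 0.0076] / 0.3320 = 0.0683 → 0.07
d₂ = d₁ − σ√T = 0.0683 − 0.3320 = -0.2638 → -0.26
e^(−qT) = e^(−0.043·2.5) = 0.8981;  e^(−rT) = e^(−0.024·2.5) = 0.9418
N(−d₂) = N(0.26) = 0.6026;  N(−d₁) = N(-0.07) = 0.4721
P = 132·0.9418·0.6026 − 134·0.8981·0.4721 = 74.9138 − 56.8151 = 18.0987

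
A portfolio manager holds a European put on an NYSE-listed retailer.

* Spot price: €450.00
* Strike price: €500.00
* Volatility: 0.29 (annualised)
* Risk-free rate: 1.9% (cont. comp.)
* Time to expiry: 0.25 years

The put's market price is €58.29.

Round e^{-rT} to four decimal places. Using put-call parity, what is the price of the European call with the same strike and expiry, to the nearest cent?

€10.64

e^(−rT) = e^(−0.019·0.25) = 0.9953
Put-call parity: C − P = S − K·e^(−rT) = 450 − 500·0.9953 = 450 − 497.6500 = -47.6500
C = P + (C − P) = 58.29 + (-47.6500) = 10.6400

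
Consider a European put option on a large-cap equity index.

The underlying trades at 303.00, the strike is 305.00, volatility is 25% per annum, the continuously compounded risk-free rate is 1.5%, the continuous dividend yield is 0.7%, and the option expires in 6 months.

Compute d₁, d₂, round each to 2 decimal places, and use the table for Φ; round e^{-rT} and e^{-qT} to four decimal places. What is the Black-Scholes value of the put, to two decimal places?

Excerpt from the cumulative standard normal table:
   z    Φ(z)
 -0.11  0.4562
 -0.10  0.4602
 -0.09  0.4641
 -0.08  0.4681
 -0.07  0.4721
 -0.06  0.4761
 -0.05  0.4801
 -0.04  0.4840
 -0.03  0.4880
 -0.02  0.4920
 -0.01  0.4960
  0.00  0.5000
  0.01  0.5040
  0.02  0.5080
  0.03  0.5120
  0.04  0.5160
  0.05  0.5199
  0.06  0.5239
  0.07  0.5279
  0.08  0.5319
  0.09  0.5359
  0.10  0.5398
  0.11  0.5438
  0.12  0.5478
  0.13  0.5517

T = 0.5;  σ√T = 0.1768
d₁ = [ln(303/305) + (0.015 − 0.007 + 0.25²/2)·0.5] / 0.1768 = [-0.0066 + 0.0196] / 0.1768 = 0.0738 ⇒ 0.07
d₂ = d₁ − σ√T = 0.0738 − 0.1768 = -0.1030 ⇒ -0.10
e^(−qT) = e^(−0.007·0.5) = 0.9965;  e^(−rT) = e^(−0.015·0.5) = 0.9925
N(−d₂) = N(0.10) = 0.5398;  N(−d₁) = N(-0.07) = 0.4721
P = 305·0.9925·0.5398 − 303·0.9965·0.4721 = 163.4042 − 142.5456 = 20.8586

20.86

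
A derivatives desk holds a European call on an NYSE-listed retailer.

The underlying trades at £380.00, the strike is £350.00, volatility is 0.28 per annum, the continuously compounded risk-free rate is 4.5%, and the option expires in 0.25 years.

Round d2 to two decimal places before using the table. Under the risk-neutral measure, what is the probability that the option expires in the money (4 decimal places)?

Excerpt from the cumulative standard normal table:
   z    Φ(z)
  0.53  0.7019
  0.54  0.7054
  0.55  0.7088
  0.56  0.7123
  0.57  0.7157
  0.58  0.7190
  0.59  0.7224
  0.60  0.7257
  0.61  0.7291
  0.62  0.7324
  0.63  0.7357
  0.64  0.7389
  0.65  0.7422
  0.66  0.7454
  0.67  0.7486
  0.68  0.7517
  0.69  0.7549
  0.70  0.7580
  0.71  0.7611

T = 0.25;  σ√T = 0.1400
d₁ = [ln(380/350) + (0.045 + 0.28²/2)·0.25] / 0.1400 = [0.0822 + 0.0210] / 0.1400 = 0.7378 → 0.74
d₂ = d₁ − σ√T = 0.7378 − 0.1400 = 0.5978 → 0.60
Pr(exercise) under Q = N(d₂) = 0.7257

0.7257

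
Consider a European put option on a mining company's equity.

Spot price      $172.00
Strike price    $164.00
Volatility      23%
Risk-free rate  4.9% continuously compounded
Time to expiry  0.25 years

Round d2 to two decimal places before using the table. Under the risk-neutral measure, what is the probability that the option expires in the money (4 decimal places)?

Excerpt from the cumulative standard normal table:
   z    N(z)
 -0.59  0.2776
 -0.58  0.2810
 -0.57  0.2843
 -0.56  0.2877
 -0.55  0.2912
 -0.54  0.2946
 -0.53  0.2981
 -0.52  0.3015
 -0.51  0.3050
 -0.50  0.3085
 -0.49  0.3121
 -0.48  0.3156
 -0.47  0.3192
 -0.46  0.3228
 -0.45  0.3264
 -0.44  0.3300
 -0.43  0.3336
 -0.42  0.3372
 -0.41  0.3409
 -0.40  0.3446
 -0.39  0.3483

σ√T = 0.23·√0.25 = 0.1150
d₁ = [ln(172/164) + (0.049 + 0.23²/2)·0.25] / 0.1150 = [0.0476 + 0.0189] / 0.1150 = 0.5782 which rounds to 0.58
d₂ = d₁ − σ√T = 0.5782 − 0.1150 = 0.4632 which rounds to 0.46
Risk-neutral Pr[S_T < K] = N(−d₂) = N(-0.46) = 0.3228

0.3228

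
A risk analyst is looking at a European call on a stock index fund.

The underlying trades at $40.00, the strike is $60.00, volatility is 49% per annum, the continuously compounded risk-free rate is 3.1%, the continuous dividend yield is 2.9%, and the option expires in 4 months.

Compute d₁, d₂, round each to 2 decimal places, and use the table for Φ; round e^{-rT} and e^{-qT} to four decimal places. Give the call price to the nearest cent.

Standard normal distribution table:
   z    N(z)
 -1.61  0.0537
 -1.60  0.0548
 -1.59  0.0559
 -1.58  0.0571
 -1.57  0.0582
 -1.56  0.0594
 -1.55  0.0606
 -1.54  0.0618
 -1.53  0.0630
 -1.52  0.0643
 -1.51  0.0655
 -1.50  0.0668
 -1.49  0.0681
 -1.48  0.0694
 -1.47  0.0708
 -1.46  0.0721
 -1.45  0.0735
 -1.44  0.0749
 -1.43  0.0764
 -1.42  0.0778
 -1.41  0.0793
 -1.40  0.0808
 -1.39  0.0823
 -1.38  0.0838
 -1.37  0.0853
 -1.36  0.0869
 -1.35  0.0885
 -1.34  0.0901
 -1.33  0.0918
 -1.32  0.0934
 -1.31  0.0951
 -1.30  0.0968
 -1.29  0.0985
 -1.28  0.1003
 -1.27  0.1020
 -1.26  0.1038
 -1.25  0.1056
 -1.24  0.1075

$0.45

σ√T = 0.49·√0.3333 = 0.2829
d₁ = [ln(40/60) + (0.031 − 0.029 + ½·0.49²)·0.3333] / (σ√T) = (-0.4055 + 0.0407) / 0.2829 = -1.2894 ≈ -1.29
d₂ = -1.2894 − 0.2829 = -1.5723 ≈ -1.57
exp(−qT) = exp(−0.029·0.3333) = 0.9904;  exp(−rT) = exp(−0.031·0.3333) = 0.9897
N(d₁) = N(-1.29) = 0.0985;  N(d₂) = N(-1.57) = 0.0582
C = 40·0.9904·0.0985 − 60·0.9897·0.0582 = 3.9022 − 3.4560 = 0.4461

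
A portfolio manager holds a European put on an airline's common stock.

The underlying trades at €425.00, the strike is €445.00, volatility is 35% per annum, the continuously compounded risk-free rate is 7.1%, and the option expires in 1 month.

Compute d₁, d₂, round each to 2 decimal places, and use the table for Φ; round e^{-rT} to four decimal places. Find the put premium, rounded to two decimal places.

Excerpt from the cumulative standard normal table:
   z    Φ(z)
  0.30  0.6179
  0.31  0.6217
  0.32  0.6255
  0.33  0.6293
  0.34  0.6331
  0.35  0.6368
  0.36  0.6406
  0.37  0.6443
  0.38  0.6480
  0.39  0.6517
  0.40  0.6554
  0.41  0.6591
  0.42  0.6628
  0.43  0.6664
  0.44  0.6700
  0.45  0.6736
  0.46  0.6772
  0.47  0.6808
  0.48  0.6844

€27.34

T = 0.08333;  σ√T = 0.1010
ln(S/K) + (r + σ²/2)T = ln(425/445) + (0.071 + 0.35²/2)·0.08333 = -0.0460 + 0.0110 = -0.0350
d₁ = -0.0350 / 0.1010 = -0.3461 → -0.35
d₂ = d₁ − σ√T = -0.3461 − 0.1010 = -0.4471 → -0.45
e^(−rT) = e^(−0.071·0.08333) = 0.9941
N(−d₂) = N(0.45) = 0.6736;  N(−d₁) = N(0.35) = 0.6368
P = 445·0.9941·0.6736 − 425·0.6368 = 297.9835 − 270.6400 = 27.3435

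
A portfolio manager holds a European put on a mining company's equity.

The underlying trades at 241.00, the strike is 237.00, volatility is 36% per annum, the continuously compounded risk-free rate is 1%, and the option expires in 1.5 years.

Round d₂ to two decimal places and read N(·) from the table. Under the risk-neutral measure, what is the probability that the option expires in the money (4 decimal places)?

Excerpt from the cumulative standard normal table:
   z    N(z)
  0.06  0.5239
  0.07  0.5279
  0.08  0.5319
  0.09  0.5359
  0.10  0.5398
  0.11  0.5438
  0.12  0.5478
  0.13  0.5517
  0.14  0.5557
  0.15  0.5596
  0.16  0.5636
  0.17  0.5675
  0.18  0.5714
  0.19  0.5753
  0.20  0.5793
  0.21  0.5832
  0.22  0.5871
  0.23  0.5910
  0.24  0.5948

0.5596

σ√T = 0.36·√1.5 = 0.4409
ln(S/K) + (r + σ²/2)T = ln(241/237) + (0.01 + 0.36²/2)·1.5 = 0.0167 + 0.1122 = 0.1289
d₁ = 0.1289 / 0.4409 = 0.2924 which rounds to 0.29
d₂ = d₁ − σ√T = 0.2924 − 0.4409 = -0.1485 which rounds to -0.15
Pr(exercise) under Q = N(−d₂) = N(0.15) = 0.5596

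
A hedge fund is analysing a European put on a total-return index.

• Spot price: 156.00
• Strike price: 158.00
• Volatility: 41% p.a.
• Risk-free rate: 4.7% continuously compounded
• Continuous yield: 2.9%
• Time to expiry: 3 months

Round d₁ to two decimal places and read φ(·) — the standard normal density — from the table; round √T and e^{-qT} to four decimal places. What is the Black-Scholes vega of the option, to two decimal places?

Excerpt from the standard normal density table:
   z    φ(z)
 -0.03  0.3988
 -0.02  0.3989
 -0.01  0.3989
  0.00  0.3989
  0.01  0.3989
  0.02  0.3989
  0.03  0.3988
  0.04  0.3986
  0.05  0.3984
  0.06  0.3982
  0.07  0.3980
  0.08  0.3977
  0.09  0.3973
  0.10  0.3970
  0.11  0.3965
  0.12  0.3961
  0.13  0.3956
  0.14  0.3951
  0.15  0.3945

σ√T = 0.41 × 0.5000 = 0.2050
d₁ = [ln(156/158) + (0.047 − 0.029 + ½·0.41²)·0.25] / (σ√T) = (-0.0127 + 0.0255) / 0.2050 = 0.0623 which rounds to 0.06
√T = √0.25 = 0.5000
φ(d₁) = φ(0.06) = 0.3982
exp(−qT) = exp(−0.029·0.25) = 0.9928
vega = S·exp(−qT)·φ(d₁)·√T = 156·0.9928·0.3982·0.5000 = 30.8360

30.84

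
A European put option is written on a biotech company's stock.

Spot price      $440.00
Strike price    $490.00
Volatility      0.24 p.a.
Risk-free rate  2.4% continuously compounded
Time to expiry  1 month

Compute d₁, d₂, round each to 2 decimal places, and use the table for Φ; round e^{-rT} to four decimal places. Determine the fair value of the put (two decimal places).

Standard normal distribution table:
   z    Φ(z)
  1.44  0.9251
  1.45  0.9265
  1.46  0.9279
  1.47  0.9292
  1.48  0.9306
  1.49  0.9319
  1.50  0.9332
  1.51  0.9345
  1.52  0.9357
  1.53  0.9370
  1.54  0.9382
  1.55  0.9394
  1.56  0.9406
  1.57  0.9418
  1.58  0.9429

$49.94

σ√T = 0.24·√0.08333 = 0.0693
d₁ = [ln(440/490) + (0.024 + 0.24²/2)·0.08333] / 0.0693 = [-0.1076 + 0.0044] / 0.0693 = -1.4900 ⇒ -1.49
d₂ = d₁ − σ√T = -1.4900 − 0.0693 = -1.5593 ⇒ -1.56
e^(−rT) = e^(−0.024·0.08333) = 0.9980
P = 490·0.9980·N(1.56) − 440·N(1.49) = 490·0.9980·0.9406 − 440·0.9319 = 459.9722 − 410.0360 = 49.9362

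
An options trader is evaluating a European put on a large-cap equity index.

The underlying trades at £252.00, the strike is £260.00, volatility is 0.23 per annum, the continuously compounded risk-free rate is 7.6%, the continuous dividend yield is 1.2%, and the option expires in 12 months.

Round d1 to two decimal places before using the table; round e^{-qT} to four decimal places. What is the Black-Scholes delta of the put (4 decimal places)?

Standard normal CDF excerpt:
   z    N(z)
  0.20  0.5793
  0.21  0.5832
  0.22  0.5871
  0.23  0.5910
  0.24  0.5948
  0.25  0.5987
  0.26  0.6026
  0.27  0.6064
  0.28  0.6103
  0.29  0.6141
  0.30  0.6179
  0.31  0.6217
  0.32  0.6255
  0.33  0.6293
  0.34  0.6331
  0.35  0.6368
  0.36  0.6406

-0.3927

σ√T = 0.23 × 1.0000 = 0.2300
d₁ = [ln(252/260) + (0.076 − 0.012 + 0.23²/2)·1] / 0.2300 = [-0.0313 + 0.0905] / 0.2300 = 0.2574 which rounds to 0.26
N(d₁) = N(0.26) = 0.6026
Δ_put = exp(−qT)·(N(d₁) − 1) = 0.9881·(0.6026 − 1) = -0.3927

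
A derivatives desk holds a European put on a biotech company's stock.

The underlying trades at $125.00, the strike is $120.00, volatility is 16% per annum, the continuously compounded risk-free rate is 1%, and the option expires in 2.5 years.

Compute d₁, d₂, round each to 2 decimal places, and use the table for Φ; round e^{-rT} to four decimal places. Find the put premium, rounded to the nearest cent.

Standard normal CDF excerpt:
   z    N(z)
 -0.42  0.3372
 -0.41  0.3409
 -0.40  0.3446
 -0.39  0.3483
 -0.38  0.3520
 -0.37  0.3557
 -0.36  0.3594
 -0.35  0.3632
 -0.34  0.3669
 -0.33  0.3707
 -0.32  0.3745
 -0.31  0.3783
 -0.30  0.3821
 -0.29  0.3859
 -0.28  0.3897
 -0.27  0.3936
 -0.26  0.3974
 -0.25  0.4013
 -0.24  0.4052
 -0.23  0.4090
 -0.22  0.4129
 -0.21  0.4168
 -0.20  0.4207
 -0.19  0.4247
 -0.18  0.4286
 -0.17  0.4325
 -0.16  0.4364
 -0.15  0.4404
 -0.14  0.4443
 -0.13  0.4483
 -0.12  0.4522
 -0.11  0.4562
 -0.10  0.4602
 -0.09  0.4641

$8.93

T = 2.5;  σ√T = 0.2530
d₁ = [ln(125/120) + (0.01 + 0.16²/2)·2.5] / 0.2530 = [0.0408 + 0.0570] / 0.2530 = 0.3867 → 0.39
d₂ = d₁ − σ√T = 0.3867 − 0.2530 = 0.1337 → 0.13
e^(−rT) = e^(−0.01·2.5) = 0.9753
N(−d₂) = N(-0.13) = 0.4483;  N(−d₁) = N(-0.39) = 0.3483
P = 120·0.9753·0.4483 − 125·0.3483 = 52.4672 − 43.5375 = 8.9297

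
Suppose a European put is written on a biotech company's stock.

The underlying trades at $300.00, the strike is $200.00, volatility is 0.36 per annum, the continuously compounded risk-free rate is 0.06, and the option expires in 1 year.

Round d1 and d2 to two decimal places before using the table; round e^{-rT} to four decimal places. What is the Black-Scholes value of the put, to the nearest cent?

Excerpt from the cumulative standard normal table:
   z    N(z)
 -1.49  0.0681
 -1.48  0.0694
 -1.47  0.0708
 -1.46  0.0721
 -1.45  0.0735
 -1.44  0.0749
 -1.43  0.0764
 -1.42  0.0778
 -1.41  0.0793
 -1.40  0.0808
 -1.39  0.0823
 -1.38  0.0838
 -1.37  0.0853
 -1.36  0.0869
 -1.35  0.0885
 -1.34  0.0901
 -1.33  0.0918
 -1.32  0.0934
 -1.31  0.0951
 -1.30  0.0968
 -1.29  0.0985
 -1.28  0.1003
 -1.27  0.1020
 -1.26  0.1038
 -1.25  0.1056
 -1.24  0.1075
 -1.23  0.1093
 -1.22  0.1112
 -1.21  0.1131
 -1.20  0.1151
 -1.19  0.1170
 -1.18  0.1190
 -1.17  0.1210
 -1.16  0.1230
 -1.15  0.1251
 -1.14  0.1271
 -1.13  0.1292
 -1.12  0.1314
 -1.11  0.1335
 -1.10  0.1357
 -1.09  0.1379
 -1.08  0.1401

T = 1;  σ√T = 0.3600
ln(S/K) + (r + σ²/2)T = ln(300/200) + (0.06 + 0.36²/2)·1 = 0.4055 + 0.1248 = 0.5303
d₁ = 0.5303 / 0.3600 = 1.4730 which rounds to 1.47
d₂ = d₁ − σ√T = 1.4730 − 0.3600 = 1.1130 which rounds to 1.11
e^(−rT) = e^(−0.06·1) = 0.9418
N(−d₂) = N(-1.11) = 0.1335;  N(−d₁) = N(-1.47) = 0.0708
P = 200·0.9418·0.1335 − 300·0.0708 = 25.1461 − 21.2400 = 3.9061

$3.91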